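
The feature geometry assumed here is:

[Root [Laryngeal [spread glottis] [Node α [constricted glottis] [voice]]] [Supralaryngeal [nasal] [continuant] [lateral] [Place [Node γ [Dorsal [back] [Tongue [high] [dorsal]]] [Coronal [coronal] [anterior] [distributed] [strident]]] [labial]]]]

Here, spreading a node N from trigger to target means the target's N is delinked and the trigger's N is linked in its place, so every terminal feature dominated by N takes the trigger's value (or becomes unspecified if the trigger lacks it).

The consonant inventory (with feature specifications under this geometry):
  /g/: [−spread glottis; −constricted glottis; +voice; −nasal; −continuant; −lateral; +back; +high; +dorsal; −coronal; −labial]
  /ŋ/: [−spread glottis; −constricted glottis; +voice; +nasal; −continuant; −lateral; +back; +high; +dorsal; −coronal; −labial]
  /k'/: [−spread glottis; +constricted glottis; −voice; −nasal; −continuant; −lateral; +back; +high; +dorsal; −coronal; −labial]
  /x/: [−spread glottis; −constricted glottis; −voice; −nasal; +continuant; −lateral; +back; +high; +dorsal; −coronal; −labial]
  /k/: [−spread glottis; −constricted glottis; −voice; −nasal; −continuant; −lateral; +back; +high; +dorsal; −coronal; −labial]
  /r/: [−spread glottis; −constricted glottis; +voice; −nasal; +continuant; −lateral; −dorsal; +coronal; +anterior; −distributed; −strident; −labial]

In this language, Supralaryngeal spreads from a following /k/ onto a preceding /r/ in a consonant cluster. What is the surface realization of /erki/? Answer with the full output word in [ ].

Supralaryngeal immediately or transitively dominates [nasal], [continuant], [lateral], [back], [high], [dorsal], [coronal], [anterior], [distributed], [strident], [labial].
Spreading Supralaryngeal from /k/ onto /r/ replaces those values with /k/'s: [−nasal], [−continuant], [−lateral], [+back], [+high], [+dorsal], [−coronal], [−labial]. Features outside Supralaryngeal ([spread glottis], [constricted glottis], [voice]) stay as in /r/.
The resulting bundle matches /g/ in the inventory; substituting it for /r/ gives [egki].

[egki]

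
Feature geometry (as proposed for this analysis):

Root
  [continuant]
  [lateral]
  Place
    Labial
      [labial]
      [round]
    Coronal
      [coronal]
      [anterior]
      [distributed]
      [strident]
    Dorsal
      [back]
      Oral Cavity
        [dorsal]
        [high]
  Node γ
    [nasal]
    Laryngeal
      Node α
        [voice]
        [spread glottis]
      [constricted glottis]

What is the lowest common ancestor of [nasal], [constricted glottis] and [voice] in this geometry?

[nasal] is immediately dominated by Node γ.
[constricted glottis] is immediately dominated by Laryngeal.
[voice] is immediately dominated by Node α.
These paths first converge at Node γ; no daughter of Node γ dominates all 3 features, so Node γ is the minimal constituent.

Node γ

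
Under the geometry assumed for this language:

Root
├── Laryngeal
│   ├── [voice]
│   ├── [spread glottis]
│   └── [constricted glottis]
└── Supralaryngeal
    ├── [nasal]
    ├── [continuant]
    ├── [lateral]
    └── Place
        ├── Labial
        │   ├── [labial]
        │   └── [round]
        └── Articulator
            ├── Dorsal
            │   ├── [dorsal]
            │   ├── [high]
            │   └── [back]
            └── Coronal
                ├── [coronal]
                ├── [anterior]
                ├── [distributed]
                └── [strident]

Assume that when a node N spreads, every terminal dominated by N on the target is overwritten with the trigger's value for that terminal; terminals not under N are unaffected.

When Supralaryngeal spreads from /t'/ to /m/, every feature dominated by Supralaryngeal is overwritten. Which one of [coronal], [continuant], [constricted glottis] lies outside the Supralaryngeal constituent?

The terminals dominated by Supralaryngeal are [nasal], [continuant], [lateral], [labial], [round], [dorsal], [high], [back], [coronal], [anterior], [distributed], [strident].
[coronal], [continuant] all lie under Supralaryngeal, so they are overwritten when Supralaryngeal spreads.
[constricted glottis] is not within the Supralaryngeal subtree (it hangs from Laryngeal), so /m/'s [constricted glottis] value survives.

[constricted glottis]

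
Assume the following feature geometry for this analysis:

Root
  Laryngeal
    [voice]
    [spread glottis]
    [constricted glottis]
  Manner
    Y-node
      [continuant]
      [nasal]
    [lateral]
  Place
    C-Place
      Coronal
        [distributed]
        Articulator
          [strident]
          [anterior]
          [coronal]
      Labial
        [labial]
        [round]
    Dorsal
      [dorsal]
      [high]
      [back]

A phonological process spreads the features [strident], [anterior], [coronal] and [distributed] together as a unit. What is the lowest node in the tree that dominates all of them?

[strident] lies under Articulator (below Place).
[anterior] lies under Articulator (below Place).
[coronal] lies under Articulator (below Place).
[distributed] lies under Coronal (below Place).
The lowest node appearing on every path is Coronal; each proper daughter of Coronal fails to dominate at least one of the listed features.

Coronal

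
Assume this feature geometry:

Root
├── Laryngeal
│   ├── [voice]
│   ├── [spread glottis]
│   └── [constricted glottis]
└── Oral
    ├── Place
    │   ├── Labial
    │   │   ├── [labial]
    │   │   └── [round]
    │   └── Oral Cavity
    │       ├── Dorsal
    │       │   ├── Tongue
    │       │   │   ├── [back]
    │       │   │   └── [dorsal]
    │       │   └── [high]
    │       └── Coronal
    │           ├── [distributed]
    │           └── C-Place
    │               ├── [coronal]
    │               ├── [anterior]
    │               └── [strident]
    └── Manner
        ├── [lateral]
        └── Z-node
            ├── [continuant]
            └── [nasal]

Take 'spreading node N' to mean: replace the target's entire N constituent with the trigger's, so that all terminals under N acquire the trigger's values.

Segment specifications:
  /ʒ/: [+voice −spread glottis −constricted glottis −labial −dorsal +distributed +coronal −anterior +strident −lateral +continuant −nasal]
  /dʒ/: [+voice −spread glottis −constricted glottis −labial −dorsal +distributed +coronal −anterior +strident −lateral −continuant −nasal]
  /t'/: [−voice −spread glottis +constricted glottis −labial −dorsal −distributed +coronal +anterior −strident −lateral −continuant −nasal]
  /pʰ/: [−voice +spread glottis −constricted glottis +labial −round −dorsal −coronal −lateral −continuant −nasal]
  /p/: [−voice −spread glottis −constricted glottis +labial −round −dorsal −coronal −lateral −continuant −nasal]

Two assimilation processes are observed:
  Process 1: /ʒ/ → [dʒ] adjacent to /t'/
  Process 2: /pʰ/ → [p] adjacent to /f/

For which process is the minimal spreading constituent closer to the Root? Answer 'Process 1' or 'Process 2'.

Process 2

Process 1 alters [continuant]; the lowest dominating node is [continuant] (depth 4 from Root).
In Process 2, [spread glottis] changes, so the minimal spreading node is [spread glottis] at depth 2.
[spread glottis] (depth 2) sits above [continuant] (depth 4), making Process 2 the one with the higher spreading node.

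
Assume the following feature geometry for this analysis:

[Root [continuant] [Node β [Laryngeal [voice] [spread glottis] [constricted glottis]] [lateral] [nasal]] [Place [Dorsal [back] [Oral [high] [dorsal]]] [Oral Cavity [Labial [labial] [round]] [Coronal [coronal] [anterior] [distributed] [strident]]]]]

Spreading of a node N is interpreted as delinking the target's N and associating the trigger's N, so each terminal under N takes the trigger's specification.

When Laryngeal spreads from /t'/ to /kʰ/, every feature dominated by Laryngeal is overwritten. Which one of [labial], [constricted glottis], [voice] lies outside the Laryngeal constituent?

[labial]

The terminals dominated by Laryngeal are [voice], [spread glottis], [constricted glottis].
Spreading Laryngeal replaces [constricted glottis], [voice] with the trigger's values, since each sits inside the Laryngeal constituent.
But [labial] is a dependent of Labial, outside Laryngeal; it is therefore untouched by the spreading.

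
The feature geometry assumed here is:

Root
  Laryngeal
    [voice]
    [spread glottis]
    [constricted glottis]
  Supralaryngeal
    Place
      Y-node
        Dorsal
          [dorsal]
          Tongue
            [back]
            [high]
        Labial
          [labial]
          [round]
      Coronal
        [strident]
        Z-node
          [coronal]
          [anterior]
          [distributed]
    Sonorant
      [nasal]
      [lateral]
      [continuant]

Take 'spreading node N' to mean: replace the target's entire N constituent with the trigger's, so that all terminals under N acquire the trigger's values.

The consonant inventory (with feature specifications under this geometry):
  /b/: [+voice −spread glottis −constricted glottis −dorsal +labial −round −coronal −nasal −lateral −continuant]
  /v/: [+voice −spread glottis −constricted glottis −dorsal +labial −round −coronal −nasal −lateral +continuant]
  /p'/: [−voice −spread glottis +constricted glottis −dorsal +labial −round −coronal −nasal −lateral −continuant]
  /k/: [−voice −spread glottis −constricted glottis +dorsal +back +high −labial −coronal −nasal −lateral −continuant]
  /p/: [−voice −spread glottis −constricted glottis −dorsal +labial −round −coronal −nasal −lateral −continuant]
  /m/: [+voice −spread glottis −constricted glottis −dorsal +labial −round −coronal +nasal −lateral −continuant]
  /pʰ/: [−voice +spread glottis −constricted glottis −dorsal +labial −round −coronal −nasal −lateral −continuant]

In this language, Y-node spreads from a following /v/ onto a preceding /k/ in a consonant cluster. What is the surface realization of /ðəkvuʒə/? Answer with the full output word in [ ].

[ðəpvuʒə]

The Y-node node dominates the terminals [dorsal], [back], [high], [labial], [round].
After delinking /k/'s Y-node and linking /v/'s, the affected terminals become [−dorsal], [+labial], [−round]; [voice], [spread glottis], [constricted glottis], … (outside Y-node) are retained from /k/.
This feature bundle is that of [p], so /ðəkvuʒə/ surfaces as [ðəpvuʒə].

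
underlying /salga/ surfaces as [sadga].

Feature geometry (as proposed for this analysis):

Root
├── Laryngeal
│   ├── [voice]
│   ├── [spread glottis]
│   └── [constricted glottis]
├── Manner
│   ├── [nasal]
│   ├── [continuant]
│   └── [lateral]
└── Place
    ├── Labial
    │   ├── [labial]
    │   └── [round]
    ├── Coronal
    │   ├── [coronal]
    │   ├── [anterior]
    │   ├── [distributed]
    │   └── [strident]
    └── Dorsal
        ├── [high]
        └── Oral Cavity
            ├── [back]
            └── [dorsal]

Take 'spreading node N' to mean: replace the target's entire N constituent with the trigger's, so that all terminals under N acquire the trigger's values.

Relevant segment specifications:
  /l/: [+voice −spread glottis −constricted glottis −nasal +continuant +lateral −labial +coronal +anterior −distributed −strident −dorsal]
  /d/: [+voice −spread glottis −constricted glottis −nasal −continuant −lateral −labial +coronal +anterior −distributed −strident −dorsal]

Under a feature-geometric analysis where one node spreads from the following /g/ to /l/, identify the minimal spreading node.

Manner

Comparing /l/ with its surface form [d], the features that change are [continuant], [lateral].
Tracing each changed feature up the tree, the paths first meet at Manner; any lower node misses at least one of them.
Spreading Manner from /g/ overwrites each of those terminals with /g/'s values, yielding exactly [d].
[dorsal], [coronal] — on which /g/ differs from /l/ — are unchanged, so Root cannot have spread; the constituent is no larger than Manner.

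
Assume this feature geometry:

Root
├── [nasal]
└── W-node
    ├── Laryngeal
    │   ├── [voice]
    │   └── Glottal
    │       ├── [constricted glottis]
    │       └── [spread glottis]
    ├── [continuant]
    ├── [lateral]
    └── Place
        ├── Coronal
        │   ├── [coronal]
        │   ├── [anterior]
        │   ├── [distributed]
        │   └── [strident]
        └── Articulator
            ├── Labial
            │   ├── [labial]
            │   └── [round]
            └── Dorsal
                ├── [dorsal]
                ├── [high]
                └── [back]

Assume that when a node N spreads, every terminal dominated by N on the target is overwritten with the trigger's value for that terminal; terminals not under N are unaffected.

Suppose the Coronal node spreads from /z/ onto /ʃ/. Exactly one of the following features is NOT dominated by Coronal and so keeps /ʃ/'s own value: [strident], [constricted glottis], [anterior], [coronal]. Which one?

[constricted glottis]

Coronal dominates exactly [coronal], [anterior], [distributed], [strident].
Of the listed options, [anterior], [coronal], [strident] are among these and would be overwritten by spreading Coronal.
[constricted glottis] is not within the Coronal subtree (it hangs from Glottal), so /ʃ/'s [constricted glottis] value survives.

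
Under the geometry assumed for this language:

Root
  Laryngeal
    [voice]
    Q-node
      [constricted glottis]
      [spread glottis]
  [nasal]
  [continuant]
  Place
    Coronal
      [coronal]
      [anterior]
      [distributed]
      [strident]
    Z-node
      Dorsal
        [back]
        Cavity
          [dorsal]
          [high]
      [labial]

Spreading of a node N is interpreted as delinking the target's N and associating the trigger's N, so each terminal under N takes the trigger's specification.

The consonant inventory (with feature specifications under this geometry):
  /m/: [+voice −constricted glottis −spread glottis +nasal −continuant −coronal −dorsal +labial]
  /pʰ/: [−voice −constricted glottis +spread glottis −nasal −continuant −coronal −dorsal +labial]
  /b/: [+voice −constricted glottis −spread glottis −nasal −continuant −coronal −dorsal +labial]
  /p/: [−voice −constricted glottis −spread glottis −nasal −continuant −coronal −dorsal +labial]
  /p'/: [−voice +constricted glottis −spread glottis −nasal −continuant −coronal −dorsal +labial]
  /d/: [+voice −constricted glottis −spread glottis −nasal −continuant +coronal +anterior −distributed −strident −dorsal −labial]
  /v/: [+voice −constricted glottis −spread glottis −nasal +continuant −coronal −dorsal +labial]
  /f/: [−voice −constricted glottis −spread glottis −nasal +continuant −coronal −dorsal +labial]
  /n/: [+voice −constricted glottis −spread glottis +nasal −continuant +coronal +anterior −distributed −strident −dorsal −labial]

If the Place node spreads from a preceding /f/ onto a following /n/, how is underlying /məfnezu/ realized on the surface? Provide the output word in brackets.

[məfmezu]

Terminals under Place in this geometry: [coronal], [anterior], [distributed], [strident], [back], [dorsal], [high], [labial].
Spreading Place from /f/ onto /n/ replaces those values with /f/'s: [−coronal], [−dorsal], [+labial]. Features outside Place ([voice], [constricted glottis], [spread glottis], …) stay as in /n/.
Among the inventory, only /m/ has exactly this specification, giving the surface form [məfmezu].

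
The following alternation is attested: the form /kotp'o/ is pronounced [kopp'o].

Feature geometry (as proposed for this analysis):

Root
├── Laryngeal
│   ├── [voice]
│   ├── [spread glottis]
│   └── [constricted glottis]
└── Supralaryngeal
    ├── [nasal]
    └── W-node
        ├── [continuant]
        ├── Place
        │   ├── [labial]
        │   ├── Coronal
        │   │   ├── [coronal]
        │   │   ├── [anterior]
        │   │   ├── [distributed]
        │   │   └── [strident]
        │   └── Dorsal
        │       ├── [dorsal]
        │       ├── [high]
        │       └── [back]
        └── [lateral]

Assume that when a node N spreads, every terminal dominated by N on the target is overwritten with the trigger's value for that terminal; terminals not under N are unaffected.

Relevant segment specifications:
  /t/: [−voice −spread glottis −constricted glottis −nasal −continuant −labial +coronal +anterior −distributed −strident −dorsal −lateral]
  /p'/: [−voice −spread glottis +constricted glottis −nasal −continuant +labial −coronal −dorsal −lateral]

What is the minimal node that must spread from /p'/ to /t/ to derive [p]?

Place

Comparing /t/ with its surface form [p], the features that change are [labial], [coronal], [anterior], [distributed], [strident].
In this geometry the lowest node dominating all of them is Place: every daughter of Place dominates only a proper subset, so no lower node suffices.
If Place spreads, every terminal under it takes /p'/'s value, producing [p] as observed.
[constricted glottis] stays as in /t/ although /p'/ differs there, so no node dominating it spread; among the remaining candidates Place is the lowest that derives the output.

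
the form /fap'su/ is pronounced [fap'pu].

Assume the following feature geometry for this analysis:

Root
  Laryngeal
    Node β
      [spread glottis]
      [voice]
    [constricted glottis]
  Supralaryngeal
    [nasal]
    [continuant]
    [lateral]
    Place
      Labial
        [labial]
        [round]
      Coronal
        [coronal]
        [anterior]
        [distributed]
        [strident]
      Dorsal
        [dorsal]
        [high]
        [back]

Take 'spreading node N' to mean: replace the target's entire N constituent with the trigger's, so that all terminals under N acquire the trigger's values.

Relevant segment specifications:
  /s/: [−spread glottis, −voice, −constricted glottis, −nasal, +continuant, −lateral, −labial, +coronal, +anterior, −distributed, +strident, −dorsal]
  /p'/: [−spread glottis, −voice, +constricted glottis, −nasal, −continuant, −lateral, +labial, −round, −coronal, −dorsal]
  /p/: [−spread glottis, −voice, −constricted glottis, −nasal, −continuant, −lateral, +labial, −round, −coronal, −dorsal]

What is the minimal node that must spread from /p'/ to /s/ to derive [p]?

The alternation /s/ → [p] changes [continuant], [labial], [round], [coronal], [anterior], [distributed], [strident] and nothing else.
These terminals are all dominated by Supralaryngeal, and no proper subconstituent of Supralaryngeal covers them all; Supralaryngeal is their lowest common ancestor.
Delinking /s/'s Supralaryngeal and associating /p'/'s Supralaryngeal gives precisely the feature bundle of [p].
[constricted glottis] — on which /p'/ differs from /s/ — is unchanged, so Root cannot have spread; the constituent is no larger than Supralaryngeal.

Supralaryngeal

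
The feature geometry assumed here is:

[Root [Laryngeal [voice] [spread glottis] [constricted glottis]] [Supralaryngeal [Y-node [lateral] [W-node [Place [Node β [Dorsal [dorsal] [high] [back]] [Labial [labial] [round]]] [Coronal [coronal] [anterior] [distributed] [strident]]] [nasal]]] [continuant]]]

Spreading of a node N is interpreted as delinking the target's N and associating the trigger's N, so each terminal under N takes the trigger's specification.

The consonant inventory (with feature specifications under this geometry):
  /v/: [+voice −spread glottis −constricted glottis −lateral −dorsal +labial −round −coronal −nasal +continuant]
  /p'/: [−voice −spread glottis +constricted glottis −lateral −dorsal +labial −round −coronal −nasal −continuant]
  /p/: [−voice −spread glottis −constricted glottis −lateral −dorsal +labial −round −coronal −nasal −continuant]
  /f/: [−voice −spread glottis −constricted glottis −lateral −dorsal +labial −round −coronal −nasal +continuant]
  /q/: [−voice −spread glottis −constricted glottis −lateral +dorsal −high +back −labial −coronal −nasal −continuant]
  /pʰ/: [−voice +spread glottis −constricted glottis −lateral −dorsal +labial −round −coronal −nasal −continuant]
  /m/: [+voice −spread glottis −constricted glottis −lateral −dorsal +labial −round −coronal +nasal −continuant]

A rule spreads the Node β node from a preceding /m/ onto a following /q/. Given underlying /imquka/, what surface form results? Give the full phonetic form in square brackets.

[impuka]

Node β immediately or transitively dominates [dorsal], [high], [back], [labial], [round].
Spreading Node β from /m/ onto /q/ replaces those values with /m/'s: [−dorsal], [+labial], [−round]. Features outside Node β ([voice], [spread glottis], [constricted glottis], …) stay as in /q/.
The resulting bundle matches /p/ in the inventory; substituting it for /q/ gives [impuka].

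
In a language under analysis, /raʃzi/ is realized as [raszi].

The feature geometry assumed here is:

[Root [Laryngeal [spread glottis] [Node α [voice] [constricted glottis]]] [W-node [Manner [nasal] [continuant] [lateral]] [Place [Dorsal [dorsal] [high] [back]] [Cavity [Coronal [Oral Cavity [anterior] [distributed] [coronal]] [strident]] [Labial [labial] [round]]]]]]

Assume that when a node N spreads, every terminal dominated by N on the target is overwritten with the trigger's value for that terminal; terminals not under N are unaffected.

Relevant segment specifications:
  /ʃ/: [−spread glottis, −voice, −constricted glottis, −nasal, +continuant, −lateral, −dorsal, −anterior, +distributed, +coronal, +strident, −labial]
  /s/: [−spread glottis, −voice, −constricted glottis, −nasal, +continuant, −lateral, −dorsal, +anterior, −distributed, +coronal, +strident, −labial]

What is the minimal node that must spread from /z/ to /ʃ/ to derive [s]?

Oral Cavity

Feature comparison: [anterior], [distributed] differ between /ʃ/ and [s]; the remaining terminals match.
In this geometry the lowest node dominating all of them is Oral Cavity: every daughter of Oral Cavity dominates only a proper subset, so no lower node suffices.
Delinking /ʃ/'s Oral Cavity and associating /z/'s Oral Cavity gives precisely the feature bundle of [s].
[voice] stays as in /ʃ/ although /z/ differs there, so no node dominating it spread; among the remaining candidates Oral Cavity is the lowest that derives the output.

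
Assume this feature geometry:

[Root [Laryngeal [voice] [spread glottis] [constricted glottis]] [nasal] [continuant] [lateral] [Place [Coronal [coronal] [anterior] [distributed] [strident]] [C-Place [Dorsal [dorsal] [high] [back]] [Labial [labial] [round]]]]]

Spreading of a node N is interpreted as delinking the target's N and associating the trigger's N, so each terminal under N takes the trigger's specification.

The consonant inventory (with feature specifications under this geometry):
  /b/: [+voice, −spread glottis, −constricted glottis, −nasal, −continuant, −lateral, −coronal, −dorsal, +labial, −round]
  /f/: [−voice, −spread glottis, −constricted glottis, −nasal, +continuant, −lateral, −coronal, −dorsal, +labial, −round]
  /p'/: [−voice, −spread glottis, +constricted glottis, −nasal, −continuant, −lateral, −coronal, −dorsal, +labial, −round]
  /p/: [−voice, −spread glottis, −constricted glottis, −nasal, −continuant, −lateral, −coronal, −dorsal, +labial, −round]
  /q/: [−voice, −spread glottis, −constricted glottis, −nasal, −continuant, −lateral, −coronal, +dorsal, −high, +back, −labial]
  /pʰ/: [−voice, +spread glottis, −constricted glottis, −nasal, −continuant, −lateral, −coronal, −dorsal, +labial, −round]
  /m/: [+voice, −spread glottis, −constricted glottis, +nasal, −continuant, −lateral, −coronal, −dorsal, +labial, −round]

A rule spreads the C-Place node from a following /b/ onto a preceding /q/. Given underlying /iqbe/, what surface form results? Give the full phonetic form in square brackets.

[ipbe]

Terminals under C-Place in this geometry: [dorsal], [high], [back], [labial], [round].
Spreading C-Place from /b/ onto /q/ replaces those values with /b/'s: [−dorsal], [+labial], [−round]. Features outside C-Place ([voice], [spread glottis], [constricted glottis], …) stay as in /q/.
This feature bundle is that of [p], so /iqbe/ surfaces as [ipbe].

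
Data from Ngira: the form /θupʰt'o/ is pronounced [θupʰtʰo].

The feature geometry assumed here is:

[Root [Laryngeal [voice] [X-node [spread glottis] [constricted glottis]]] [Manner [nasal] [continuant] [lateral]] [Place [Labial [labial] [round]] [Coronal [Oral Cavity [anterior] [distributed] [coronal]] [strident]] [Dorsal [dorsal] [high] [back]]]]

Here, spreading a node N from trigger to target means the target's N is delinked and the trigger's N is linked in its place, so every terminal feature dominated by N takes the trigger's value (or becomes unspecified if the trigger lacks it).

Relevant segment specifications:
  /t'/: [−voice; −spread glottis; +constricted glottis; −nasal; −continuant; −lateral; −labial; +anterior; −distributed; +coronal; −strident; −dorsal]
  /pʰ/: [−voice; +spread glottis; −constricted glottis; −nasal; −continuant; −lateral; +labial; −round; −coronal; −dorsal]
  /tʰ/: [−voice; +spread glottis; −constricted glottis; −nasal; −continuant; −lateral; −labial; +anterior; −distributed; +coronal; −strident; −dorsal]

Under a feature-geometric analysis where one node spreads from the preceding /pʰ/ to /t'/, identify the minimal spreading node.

/t'/ and [tʰ] differ in [spread glottis], [constricted glottis]; every other specified feature is identical.
Tracing each changed feature up the tree, the paths first meet at X-node; any lower node misses at least one of them.
Spreading X-node from /pʰ/ overwrites each of those terminals with /pʰ/'s values, yielding exactly [tʰ].
[labial], [coronal] stay as in /t'/ although /pʰ/ differs there, so no node dominating them spread; among the remaining candidates X-node is the lowest that derives the output.

X-node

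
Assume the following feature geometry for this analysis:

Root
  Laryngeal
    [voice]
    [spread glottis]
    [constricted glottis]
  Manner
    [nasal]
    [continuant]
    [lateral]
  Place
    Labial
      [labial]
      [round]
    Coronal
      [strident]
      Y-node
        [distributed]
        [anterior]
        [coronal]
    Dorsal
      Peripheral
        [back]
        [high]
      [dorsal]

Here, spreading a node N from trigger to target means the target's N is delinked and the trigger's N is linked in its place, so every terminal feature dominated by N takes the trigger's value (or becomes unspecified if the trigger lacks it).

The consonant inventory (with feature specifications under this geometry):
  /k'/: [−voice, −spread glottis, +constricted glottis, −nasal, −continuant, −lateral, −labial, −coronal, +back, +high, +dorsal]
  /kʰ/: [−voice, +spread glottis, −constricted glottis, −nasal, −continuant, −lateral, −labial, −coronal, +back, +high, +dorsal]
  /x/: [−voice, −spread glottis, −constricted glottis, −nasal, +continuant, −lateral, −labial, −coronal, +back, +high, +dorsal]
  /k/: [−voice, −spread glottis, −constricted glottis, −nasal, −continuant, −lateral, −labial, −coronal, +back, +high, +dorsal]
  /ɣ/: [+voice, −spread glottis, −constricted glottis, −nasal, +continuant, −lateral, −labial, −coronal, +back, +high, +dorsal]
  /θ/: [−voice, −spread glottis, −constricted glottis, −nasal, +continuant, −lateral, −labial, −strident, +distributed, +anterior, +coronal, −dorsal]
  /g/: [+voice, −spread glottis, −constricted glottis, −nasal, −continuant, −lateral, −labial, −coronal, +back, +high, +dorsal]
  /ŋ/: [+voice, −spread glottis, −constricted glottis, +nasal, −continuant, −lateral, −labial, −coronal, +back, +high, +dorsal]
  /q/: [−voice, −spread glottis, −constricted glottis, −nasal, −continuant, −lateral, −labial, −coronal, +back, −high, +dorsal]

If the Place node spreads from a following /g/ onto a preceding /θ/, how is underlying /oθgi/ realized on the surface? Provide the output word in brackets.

The Place node dominates the terminals [labial], [round], [strident], [distributed], [anterior], [coronal], [back], [high], [dorsal].
Spreading Place from /g/ onto /θ/ replaces those values with /g/'s: [−labial], [−coronal], [+back], [+high], [+dorsal]. Features outside Place ([voice], [spread glottis], [constricted glottis], …) stay as in /θ/.
Among the inventory, only /x/ has exactly this specification, giving the surface form [oxgi].

[oxgi]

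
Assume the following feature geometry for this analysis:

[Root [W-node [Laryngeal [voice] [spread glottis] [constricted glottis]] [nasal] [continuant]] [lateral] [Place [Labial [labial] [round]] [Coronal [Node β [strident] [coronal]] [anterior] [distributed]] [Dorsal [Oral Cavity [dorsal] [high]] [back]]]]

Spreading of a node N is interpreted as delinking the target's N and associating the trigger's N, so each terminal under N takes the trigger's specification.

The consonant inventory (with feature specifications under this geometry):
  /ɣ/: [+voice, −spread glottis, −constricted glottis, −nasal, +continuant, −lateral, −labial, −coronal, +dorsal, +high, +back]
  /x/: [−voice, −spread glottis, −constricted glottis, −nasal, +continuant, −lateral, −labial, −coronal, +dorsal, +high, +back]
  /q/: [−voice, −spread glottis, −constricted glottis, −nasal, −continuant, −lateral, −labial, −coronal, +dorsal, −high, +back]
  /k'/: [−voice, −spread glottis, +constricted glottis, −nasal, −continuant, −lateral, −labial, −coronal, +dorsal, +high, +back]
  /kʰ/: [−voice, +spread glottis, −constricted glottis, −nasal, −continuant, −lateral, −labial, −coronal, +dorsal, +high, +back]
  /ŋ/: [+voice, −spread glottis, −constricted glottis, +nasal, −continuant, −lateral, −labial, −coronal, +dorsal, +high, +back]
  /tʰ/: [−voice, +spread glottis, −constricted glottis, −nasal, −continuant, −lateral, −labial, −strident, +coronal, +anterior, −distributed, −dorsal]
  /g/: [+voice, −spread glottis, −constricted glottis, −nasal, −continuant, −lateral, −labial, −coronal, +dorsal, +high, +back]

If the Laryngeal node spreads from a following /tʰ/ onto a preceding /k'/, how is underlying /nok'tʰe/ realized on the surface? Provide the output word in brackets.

The Laryngeal node dominates the terminals [voice], [spread glottis], [constricted glottis].
After delinking /k'/'s Laryngeal and linking /tʰ/'s, the affected terminals become [−voice], [+spread glottis], [−constricted glottis]; [nasal], [continuant], [lateral], … (outside Laryngeal) are retained from /k'/.
The resulting bundle matches /kʰ/ in the inventory; substituting it for /k'/ gives [nokʰtʰe].

[nokʰtʰe]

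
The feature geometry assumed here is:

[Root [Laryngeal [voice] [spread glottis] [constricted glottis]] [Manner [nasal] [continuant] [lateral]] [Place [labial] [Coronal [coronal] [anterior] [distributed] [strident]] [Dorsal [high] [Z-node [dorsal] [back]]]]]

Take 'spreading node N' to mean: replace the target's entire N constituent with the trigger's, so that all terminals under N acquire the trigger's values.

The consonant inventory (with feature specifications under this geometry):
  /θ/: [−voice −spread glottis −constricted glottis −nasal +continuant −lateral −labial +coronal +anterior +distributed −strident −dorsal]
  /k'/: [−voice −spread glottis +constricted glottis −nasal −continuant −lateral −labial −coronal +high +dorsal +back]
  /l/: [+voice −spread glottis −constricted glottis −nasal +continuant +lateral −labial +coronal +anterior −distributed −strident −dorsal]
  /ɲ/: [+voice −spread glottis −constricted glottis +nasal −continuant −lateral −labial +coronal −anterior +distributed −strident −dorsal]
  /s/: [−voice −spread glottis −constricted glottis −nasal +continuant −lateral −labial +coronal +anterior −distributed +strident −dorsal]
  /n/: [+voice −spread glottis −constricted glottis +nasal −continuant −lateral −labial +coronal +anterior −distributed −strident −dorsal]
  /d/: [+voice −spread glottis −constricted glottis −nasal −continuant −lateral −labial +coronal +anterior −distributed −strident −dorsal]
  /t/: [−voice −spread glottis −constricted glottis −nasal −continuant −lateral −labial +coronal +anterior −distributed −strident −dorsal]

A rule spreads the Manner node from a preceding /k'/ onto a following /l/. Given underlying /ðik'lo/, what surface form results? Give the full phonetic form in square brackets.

[ðik'do]

Manner immediately or transitively dominates [nasal], [continuant], [lateral].
The target acquires /k'/'s values for everything under Manner — [−nasal], [−continuant], [−lateral] — while keeping its own [voice], [spread glottis], [constricted glottis], ….
The resulting bundle matches /d/ in the inventory; substituting it for /l/ gives [ðik'do].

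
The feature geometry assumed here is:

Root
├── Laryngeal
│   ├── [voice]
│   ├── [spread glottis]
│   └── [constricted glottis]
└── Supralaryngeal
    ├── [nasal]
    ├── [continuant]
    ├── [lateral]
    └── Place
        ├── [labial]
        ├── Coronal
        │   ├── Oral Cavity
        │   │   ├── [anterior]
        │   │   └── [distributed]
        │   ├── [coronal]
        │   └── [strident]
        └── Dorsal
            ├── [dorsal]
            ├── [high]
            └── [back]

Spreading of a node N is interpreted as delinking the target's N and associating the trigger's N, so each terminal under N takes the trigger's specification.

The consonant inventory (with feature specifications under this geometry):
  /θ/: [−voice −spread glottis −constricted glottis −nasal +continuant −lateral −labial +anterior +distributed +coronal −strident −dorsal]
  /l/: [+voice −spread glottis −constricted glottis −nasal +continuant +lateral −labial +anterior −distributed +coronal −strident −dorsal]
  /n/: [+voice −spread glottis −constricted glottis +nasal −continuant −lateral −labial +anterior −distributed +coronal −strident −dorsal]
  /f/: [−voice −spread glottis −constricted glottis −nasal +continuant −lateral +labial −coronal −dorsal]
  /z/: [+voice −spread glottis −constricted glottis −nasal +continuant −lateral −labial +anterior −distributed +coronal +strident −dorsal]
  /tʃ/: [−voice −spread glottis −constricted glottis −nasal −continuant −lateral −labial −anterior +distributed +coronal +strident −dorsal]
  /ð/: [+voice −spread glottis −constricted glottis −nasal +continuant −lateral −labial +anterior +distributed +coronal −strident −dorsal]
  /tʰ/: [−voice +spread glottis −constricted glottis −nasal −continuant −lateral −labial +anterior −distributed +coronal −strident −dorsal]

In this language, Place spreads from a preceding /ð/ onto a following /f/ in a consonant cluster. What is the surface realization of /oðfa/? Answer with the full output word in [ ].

Terminals under Place in this geometry: [labial], [anterior], [distributed], [coronal], [strident], [dorsal], [high], [back].
The target acquires /ð/'s values for everything under Place — [−labial], [+anterior], [+distributed], [+coronal], [−strident], [−dorsal] — while keeping its own [voice], [spread glottis], [constricted glottis], ….
Among the inventory, only /θ/ has exactly this specification, giving the surface form [oðθa].

[oðθa]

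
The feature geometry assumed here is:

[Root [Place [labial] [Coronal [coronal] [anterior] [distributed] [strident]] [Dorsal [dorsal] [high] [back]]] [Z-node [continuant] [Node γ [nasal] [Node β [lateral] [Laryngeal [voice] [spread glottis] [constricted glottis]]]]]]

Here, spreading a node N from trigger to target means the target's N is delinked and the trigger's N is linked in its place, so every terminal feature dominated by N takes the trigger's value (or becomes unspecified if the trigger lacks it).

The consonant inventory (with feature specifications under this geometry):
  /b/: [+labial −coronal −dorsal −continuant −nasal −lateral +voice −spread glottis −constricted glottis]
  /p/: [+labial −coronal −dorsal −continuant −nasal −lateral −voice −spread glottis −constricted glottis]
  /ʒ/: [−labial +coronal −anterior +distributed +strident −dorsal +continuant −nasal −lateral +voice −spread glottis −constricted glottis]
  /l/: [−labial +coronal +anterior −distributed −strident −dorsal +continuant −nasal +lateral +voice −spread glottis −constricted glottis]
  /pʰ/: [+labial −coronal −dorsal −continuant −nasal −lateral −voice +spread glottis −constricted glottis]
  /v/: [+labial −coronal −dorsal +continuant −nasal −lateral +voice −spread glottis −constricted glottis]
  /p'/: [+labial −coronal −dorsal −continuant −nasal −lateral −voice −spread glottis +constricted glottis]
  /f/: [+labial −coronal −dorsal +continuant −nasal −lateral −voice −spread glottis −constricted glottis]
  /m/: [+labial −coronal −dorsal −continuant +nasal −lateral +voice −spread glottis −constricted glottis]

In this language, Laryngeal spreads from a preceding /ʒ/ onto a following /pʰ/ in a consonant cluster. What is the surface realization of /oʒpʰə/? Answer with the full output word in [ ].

[oʒbə]

The Laryngeal node dominates the terminals [voice], [spread glottis], [constricted glottis].
The target acquires /ʒ/'s values for everything under Laryngeal — [+voice], [−spread glottis], [−constricted glottis] — while keeping its own [labial], [coronal], [dorsal], ….
Among the inventory, only /b/ has exactly this specification, giving the surface form [oʒbə].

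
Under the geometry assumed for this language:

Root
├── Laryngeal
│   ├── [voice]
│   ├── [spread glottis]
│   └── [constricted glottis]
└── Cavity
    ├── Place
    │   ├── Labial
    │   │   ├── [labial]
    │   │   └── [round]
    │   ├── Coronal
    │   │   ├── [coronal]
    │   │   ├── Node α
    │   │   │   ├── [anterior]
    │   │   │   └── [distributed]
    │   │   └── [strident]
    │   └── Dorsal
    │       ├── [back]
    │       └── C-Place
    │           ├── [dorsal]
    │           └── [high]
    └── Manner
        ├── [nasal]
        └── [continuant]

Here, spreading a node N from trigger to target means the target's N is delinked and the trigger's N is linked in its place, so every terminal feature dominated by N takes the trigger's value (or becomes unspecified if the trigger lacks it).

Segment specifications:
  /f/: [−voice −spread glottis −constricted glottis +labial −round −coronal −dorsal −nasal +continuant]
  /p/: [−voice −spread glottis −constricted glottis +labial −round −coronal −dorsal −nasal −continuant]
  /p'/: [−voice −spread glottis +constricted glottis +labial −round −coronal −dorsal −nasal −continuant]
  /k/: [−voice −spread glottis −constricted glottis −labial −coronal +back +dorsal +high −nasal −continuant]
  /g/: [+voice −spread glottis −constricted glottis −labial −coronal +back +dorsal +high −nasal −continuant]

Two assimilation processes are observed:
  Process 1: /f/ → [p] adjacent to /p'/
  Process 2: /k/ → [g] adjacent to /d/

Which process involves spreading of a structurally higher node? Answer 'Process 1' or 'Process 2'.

Process 1 alters [continuant]; the lowest dominating node is [continuant] (depth 3 from Root).
Process 2 alters [voice]; the lowest dominating node is [voice] (depth 2 from Root).
[voice] (depth 2) sits above [continuant] (depth 3), making Process 2 the one with the higher spreading node.

Process 2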